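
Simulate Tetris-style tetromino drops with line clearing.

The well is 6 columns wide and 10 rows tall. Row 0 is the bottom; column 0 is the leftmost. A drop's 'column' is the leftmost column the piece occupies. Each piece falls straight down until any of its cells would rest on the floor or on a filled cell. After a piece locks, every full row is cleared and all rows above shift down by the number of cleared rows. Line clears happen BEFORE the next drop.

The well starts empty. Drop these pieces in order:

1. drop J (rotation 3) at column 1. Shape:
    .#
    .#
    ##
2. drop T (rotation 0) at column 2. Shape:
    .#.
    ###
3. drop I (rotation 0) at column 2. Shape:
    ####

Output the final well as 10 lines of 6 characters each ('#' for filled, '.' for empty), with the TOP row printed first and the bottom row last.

Drop 1: J rot3 at col 1 lands with bottom-row=0; cleared 0 line(s) (total 0); column heights now [0 1 3 0 0 0], max=3
Drop 2: T rot0 at col 2 lands with bottom-row=3; cleared 0 line(s) (total 0); column heights now [0 1 4 5 4 0], max=5
Drop 3: I rot0 at col 2 lands with bottom-row=5; cleared 0 line(s) (total 0); column heights now [0 1 6 6 6 6], max=6

Answer: ......
......
......
......
..####
...#..
..###.
..#...
..#...
.##...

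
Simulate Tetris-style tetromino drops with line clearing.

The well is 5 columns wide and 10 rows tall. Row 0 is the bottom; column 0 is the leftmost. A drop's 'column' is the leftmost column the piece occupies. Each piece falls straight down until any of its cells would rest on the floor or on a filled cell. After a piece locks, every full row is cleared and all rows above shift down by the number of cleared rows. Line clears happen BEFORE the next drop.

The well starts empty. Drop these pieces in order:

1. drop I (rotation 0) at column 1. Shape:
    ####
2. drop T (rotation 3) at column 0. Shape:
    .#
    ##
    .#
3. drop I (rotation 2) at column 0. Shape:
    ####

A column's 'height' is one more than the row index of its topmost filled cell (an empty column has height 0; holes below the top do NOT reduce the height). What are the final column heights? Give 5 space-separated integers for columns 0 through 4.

Answer: 5 5 5 5 1

Derivation:
Drop 1: I rot0 at col 1 lands with bottom-row=0; cleared 0 line(s) (total 0); column heights now [0 1 1 1 1], max=1
Drop 2: T rot3 at col 0 lands with bottom-row=1; cleared 0 line(s) (total 0); column heights now [3 4 1 1 1], max=4
Drop 3: I rot2 at col 0 lands with bottom-row=4; cleared 0 line(s) (total 0); column heights now [5 5 5 5 1], max=5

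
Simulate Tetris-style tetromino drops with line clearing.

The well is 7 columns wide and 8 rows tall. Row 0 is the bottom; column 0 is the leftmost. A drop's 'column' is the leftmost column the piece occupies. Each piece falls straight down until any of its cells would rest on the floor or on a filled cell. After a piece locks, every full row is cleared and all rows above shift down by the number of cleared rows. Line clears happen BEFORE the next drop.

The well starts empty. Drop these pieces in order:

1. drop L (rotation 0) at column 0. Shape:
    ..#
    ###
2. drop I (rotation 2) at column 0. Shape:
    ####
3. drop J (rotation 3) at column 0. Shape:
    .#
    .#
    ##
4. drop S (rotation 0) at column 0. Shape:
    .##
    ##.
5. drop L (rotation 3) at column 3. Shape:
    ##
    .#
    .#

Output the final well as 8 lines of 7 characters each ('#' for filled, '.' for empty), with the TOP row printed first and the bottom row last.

Answer: .##....
##.....
.#.....
.#.....
##.##..
#####..
..#.#..
###....

Derivation:
Drop 1: L rot0 at col 0 lands with bottom-row=0; cleared 0 line(s) (total 0); column heights now [1 1 2 0 0 0 0], max=2
Drop 2: I rot2 at col 0 lands with bottom-row=2; cleared 0 line(s) (total 0); column heights now [3 3 3 3 0 0 0], max=3
Drop 3: J rot3 at col 0 lands with bottom-row=3; cleared 0 line(s) (total 0); column heights now [4 6 3 3 0 0 0], max=6
Drop 4: S rot0 at col 0 lands with bottom-row=6; cleared 0 line(s) (total 0); column heights now [7 8 8 3 0 0 0], max=8
Drop 5: L rot3 at col 3 lands with bottom-row=1; cleared 0 line(s) (total 0); column heights now [7 8 8 4 4 0 0], max=8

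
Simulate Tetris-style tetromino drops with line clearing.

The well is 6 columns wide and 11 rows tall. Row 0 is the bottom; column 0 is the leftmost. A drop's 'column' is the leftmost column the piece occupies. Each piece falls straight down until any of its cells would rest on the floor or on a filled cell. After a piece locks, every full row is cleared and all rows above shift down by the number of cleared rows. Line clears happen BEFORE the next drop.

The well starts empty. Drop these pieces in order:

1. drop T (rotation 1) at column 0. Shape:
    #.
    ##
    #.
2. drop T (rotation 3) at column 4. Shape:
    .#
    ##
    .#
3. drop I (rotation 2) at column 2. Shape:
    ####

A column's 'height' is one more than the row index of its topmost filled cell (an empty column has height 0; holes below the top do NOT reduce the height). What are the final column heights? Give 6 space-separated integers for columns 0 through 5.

Drop 1: T rot1 at col 0 lands with bottom-row=0; cleared 0 line(s) (total 0); column heights now [3 2 0 0 0 0], max=3
Drop 2: T rot3 at col 4 lands with bottom-row=0; cleared 0 line(s) (total 0); column heights now [3 2 0 0 2 3], max=3
Drop 3: I rot2 at col 2 lands with bottom-row=3; cleared 0 line(s) (total 0); column heights now [3 2 4 4 4 4], max=4

Answer: 3 2 4 4 4 4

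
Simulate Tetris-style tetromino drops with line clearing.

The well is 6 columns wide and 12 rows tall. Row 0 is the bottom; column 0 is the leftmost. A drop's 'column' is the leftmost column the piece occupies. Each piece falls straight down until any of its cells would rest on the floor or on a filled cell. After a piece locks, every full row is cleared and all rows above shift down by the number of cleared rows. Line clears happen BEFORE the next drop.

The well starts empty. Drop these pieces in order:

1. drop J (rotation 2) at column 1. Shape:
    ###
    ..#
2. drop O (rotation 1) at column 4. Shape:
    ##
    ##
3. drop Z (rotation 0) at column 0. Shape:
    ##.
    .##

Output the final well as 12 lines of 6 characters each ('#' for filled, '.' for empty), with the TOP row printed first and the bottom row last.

Answer: ......
......
......
......
......
......
......
......
##....
.##...
.#####
...###

Derivation:
Drop 1: J rot2 at col 1 lands with bottom-row=0; cleared 0 line(s) (total 0); column heights now [0 2 2 2 0 0], max=2
Drop 2: O rot1 at col 4 lands with bottom-row=0; cleared 0 line(s) (total 0); column heights now [0 2 2 2 2 2], max=2
Drop 3: Z rot0 at col 0 lands with bottom-row=2; cleared 0 line(s) (total 0); column heights now [4 4 3 2 2 2], max=4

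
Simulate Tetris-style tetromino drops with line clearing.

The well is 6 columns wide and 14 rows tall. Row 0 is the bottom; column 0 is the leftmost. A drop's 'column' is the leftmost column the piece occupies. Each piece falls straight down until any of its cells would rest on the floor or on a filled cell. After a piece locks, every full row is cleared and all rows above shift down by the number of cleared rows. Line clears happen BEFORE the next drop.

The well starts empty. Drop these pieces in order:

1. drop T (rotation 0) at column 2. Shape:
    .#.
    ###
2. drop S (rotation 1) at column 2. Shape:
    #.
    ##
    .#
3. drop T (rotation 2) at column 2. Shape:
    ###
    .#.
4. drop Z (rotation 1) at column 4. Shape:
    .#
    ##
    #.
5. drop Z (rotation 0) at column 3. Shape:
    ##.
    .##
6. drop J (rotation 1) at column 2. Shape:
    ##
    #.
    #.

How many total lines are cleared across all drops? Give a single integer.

Answer: 0

Derivation:
Drop 1: T rot0 at col 2 lands with bottom-row=0; cleared 0 line(s) (total 0); column heights now [0 0 1 2 1 0], max=2
Drop 2: S rot1 at col 2 lands with bottom-row=2; cleared 0 line(s) (total 0); column heights now [0 0 5 4 1 0], max=5
Drop 3: T rot2 at col 2 lands with bottom-row=4; cleared 0 line(s) (total 0); column heights now [0 0 6 6 6 0], max=6
Drop 4: Z rot1 at col 4 lands with bottom-row=6; cleared 0 line(s) (total 0); column heights now [0 0 6 6 8 9], max=9
Drop 5: Z rot0 at col 3 lands with bottom-row=9; cleared 0 line(s) (total 0); column heights now [0 0 6 11 11 10], max=11
Drop 6: J rot1 at col 2 lands with bottom-row=9; cleared 0 line(s) (total 0); column heights now [0 0 12 12 11 10], max=12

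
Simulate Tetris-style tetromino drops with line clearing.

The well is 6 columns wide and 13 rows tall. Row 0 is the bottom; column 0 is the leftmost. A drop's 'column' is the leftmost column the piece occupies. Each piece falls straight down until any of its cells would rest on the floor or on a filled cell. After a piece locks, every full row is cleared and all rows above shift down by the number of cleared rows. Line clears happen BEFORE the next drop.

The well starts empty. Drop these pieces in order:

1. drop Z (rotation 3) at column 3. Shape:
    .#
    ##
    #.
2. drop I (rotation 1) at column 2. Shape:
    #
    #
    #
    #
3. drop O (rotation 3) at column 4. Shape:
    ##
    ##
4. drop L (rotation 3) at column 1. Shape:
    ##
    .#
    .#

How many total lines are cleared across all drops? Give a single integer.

Answer: 0

Derivation:
Drop 1: Z rot3 at col 3 lands with bottom-row=0; cleared 0 line(s) (total 0); column heights now [0 0 0 2 3 0], max=3
Drop 2: I rot1 at col 2 lands with bottom-row=0; cleared 0 line(s) (total 0); column heights now [0 0 4 2 3 0], max=4
Drop 3: O rot3 at col 4 lands with bottom-row=3; cleared 0 line(s) (total 0); column heights now [0 0 4 2 5 5], max=5
Drop 4: L rot3 at col 1 lands with bottom-row=4; cleared 0 line(s) (total 0); column heights now [0 7 7 2 5 5], max=7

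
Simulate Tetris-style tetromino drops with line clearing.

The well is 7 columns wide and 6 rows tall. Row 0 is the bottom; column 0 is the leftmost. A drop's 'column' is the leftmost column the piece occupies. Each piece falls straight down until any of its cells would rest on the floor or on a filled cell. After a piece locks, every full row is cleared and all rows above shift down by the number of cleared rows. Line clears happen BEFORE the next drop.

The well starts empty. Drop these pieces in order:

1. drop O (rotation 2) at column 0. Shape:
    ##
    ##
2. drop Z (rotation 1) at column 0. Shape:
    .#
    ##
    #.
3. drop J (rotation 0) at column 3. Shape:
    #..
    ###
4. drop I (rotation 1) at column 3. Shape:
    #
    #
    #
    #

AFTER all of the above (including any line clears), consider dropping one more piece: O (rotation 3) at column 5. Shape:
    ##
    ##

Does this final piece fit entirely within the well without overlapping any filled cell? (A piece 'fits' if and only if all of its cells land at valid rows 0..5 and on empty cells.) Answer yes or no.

Drop 1: O rot2 at col 0 lands with bottom-row=0; cleared 0 line(s) (total 0); column heights now [2 2 0 0 0 0 0], max=2
Drop 2: Z rot1 at col 0 lands with bottom-row=2; cleared 0 line(s) (total 0); column heights now [4 5 0 0 0 0 0], max=5
Drop 3: J rot0 at col 3 lands with bottom-row=0; cleared 0 line(s) (total 0); column heights now [4 5 0 2 1 1 0], max=5
Drop 4: I rot1 at col 3 lands with bottom-row=2; cleared 0 line(s) (total 0); column heights now [4 5 0 6 1 1 0], max=6
Test piece O rot3 at col 5 (width 2): heights before test = [4 5 0 6 1 1 0]; fits = True

Answer: yes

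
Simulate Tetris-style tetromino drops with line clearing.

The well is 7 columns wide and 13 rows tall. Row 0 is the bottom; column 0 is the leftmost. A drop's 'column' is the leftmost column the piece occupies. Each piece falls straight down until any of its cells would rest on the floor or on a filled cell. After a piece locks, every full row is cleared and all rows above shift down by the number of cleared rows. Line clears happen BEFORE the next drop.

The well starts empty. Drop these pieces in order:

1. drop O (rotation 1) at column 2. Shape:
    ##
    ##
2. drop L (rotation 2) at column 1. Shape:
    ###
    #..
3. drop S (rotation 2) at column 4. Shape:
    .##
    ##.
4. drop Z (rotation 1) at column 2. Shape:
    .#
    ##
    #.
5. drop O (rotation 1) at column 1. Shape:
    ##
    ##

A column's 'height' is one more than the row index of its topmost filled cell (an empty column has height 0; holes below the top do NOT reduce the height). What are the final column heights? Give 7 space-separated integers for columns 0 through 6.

Answer: 0 7 7 6 1 2 2

Derivation:
Drop 1: O rot1 at col 2 lands with bottom-row=0; cleared 0 line(s) (total 0); column heights now [0 0 2 2 0 0 0], max=2
Drop 2: L rot2 at col 1 lands with bottom-row=1; cleared 0 line(s) (total 0); column heights now [0 3 3 3 0 0 0], max=3
Drop 3: S rot2 at col 4 lands with bottom-row=0; cleared 0 line(s) (total 0); column heights now [0 3 3 3 1 2 2], max=3
Drop 4: Z rot1 at col 2 lands with bottom-row=3; cleared 0 line(s) (total 0); column heights now [0 3 5 6 1 2 2], max=6
Drop 5: O rot1 at col 1 lands with bottom-row=5; cleared 0 line(s) (total 0); column heights now [0 7 7 6 1 2 2], max=7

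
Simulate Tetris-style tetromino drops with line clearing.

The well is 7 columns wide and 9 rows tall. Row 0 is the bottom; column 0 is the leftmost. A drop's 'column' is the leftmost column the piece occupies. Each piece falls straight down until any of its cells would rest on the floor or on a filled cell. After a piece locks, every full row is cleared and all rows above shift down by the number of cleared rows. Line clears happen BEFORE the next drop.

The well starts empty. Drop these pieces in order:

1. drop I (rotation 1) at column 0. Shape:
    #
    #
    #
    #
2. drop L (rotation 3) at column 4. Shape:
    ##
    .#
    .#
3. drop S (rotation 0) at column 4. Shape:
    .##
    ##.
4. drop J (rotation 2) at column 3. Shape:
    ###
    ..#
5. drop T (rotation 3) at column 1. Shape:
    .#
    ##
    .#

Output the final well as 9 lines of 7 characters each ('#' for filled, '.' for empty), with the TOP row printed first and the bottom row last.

Drop 1: I rot1 at col 0 lands with bottom-row=0; cleared 0 line(s) (total 0); column heights now [4 0 0 0 0 0 0], max=4
Drop 2: L rot3 at col 4 lands with bottom-row=0; cleared 0 line(s) (total 0); column heights now [4 0 0 0 3 3 0], max=4
Drop 3: S rot0 at col 4 lands with bottom-row=3; cleared 0 line(s) (total 0); column heights now [4 0 0 0 4 5 5], max=5
Drop 4: J rot2 at col 3 lands with bottom-row=5; cleared 0 line(s) (total 0); column heights now [4 0 0 7 7 7 5], max=7
Drop 5: T rot3 at col 1 lands with bottom-row=0; cleared 0 line(s) (total 0); column heights now [4 2 3 7 7 7 5], max=7

Answer: .......
.......
...###.
.....#.
.....##
#...##.
#.#.##.
###..#.
#.#..#.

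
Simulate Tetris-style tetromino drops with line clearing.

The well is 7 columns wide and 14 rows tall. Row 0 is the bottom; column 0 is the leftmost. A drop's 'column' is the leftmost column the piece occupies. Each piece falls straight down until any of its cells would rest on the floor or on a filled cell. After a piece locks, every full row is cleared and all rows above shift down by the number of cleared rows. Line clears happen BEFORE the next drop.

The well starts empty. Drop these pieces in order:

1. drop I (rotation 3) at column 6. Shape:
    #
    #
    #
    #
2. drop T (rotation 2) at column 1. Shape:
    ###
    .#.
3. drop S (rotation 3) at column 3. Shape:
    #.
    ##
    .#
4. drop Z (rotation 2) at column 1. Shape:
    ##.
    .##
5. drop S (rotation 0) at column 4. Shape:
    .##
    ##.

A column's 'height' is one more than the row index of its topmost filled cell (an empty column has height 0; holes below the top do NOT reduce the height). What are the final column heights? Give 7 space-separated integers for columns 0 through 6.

Answer: 0 6 6 5 4 5 5

Derivation:
Drop 1: I rot3 at col 6 lands with bottom-row=0; cleared 0 line(s) (total 0); column heights now [0 0 0 0 0 0 4], max=4
Drop 2: T rot2 at col 1 lands with bottom-row=0; cleared 0 line(s) (total 0); column heights now [0 2 2 2 0 0 4], max=4
Drop 3: S rot3 at col 3 lands with bottom-row=1; cleared 0 line(s) (total 0); column heights now [0 2 2 4 3 0 4], max=4
Drop 4: Z rot2 at col 1 lands with bottom-row=4; cleared 0 line(s) (total 0); column heights now [0 6 6 5 3 0 4], max=6
Drop 5: S rot0 at col 4 lands with bottom-row=3; cleared 0 line(s) (total 0); column heights now [0 6 6 5 4 5 5], max=6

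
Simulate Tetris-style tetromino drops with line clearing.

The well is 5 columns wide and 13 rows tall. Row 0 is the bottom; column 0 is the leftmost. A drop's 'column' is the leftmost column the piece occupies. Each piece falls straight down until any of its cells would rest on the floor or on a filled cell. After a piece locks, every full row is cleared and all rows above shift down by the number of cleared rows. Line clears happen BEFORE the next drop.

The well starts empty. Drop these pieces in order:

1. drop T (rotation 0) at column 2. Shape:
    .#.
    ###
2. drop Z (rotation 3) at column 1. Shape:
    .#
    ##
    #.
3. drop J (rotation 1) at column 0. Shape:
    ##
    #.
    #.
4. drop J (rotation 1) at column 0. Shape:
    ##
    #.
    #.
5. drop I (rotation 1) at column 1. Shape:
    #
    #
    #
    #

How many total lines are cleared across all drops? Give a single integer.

Answer: 1

Derivation:
Drop 1: T rot0 at col 2 lands with bottom-row=0; cleared 0 line(s) (total 0); column heights now [0 0 1 2 1], max=2
Drop 2: Z rot3 at col 1 lands with bottom-row=0; cleared 0 line(s) (total 0); column heights now [0 2 3 2 1], max=3
Drop 3: J rot1 at col 0 lands with bottom-row=0; cleared 1 line(s) (total 1); column heights now [2 2 2 1 0], max=2
Drop 4: J rot1 at col 0 lands with bottom-row=2; cleared 0 line(s) (total 1); column heights now [5 5 2 1 0], max=5
Drop 5: I rot1 at col 1 lands with bottom-row=5; cleared 0 line(s) (total 1); column heights now [5 9 2 1 0], max=9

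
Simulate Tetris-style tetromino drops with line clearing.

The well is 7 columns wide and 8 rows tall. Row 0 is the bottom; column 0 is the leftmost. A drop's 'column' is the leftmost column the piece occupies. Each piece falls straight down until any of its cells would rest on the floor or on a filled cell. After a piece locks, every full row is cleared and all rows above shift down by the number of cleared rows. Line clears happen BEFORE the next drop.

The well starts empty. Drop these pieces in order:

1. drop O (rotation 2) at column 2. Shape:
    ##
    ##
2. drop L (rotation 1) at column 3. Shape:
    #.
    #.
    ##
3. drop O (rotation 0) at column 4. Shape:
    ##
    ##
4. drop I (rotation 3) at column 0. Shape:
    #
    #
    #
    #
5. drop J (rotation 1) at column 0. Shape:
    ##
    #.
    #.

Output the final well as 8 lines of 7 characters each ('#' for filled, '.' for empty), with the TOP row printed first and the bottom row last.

Answer: .......
##.....
#......
#..###.
#..###.
#..##..
#.##...
#.##...

Derivation:
Drop 1: O rot2 at col 2 lands with bottom-row=0; cleared 0 line(s) (total 0); column heights now [0 0 2 2 0 0 0], max=2
Drop 2: L rot1 at col 3 lands with bottom-row=2; cleared 0 line(s) (total 0); column heights now [0 0 2 5 3 0 0], max=5
Drop 3: O rot0 at col 4 lands with bottom-row=3; cleared 0 line(s) (total 0); column heights now [0 0 2 5 5 5 0], max=5
Drop 4: I rot3 at col 0 lands with bottom-row=0; cleared 0 line(s) (total 0); column heights now [4 0 2 5 5 5 0], max=5
Drop 5: J rot1 at col 0 lands with bottom-row=4; cleared 0 line(s) (total 0); column heights now [7 7 2 5 5 5 0], max=7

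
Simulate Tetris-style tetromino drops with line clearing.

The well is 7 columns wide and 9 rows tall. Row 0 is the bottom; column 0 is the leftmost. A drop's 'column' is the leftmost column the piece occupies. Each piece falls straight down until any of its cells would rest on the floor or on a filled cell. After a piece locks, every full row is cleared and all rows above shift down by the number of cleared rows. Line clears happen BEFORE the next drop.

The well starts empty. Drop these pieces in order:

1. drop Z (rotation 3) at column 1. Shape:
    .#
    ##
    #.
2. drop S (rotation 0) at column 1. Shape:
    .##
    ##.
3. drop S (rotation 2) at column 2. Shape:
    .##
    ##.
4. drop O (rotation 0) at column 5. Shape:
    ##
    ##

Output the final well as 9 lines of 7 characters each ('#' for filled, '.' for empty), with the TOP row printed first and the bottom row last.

Answer: .......
.......
...##..
..##...
..##...
.##....
..#....
.##..##
.#...##

Derivation:
Drop 1: Z rot3 at col 1 lands with bottom-row=0; cleared 0 line(s) (total 0); column heights now [0 2 3 0 0 0 0], max=3
Drop 2: S rot0 at col 1 lands with bottom-row=3; cleared 0 line(s) (total 0); column heights now [0 4 5 5 0 0 0], max=5
Drop 3: S rot2 at col 2 lands with bottom-row=5; cleared 0 line(s) (total 0); column heights now [0 4 6 7 7 0 0], max=7
Drop 4: O rot0 at col 5 lands with bottom-row=0; cleared 0 line(s) (total 0); column heights now [0 4 6 7 7 2 2], max=7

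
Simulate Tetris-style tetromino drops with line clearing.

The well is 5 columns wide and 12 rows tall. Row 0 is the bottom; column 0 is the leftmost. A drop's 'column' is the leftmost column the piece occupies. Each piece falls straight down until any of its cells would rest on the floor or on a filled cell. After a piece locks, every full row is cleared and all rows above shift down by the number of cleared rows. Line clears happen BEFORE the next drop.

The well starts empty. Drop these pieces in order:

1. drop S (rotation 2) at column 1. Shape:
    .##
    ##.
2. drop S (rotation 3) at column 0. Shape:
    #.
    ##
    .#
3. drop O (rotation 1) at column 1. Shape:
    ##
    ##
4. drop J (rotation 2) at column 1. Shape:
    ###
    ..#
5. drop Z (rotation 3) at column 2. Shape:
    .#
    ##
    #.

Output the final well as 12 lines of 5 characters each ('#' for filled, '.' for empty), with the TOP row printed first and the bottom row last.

Answer: .....
.....
.....
...#.
..##.
..#..
.###.
.###.
###..
##...
.###.
.##..

Derivation:
Drop 1: S rot2 at col 1 lands with bottom-row=0; cleared 0 line(s) (total 0); column heights now [0 1 2 2 0], max=2
Drop 2: S rot3 at col 0 lands with bottom-row=1; cleared 0 line(s) (total 0); column heights now [4 3 2 2 0], max=4
Drop 3: O rot1 at col 1 lands with bottom-row=3; cleared 0 line(s) (total 0); column heights now [4 5 5 2 0], max=5
Drop 4: J rot2 at col 1 lands with bottom-row=4; cleared 0 line(s) (total 0); column heights now [4 6 6 6 0], max=6
Drop 5: Z rot3 at col 2 lands with bottom-row=6; cleared 0 line(s) (total 0); column heights now [4 6 8 9 0], max=9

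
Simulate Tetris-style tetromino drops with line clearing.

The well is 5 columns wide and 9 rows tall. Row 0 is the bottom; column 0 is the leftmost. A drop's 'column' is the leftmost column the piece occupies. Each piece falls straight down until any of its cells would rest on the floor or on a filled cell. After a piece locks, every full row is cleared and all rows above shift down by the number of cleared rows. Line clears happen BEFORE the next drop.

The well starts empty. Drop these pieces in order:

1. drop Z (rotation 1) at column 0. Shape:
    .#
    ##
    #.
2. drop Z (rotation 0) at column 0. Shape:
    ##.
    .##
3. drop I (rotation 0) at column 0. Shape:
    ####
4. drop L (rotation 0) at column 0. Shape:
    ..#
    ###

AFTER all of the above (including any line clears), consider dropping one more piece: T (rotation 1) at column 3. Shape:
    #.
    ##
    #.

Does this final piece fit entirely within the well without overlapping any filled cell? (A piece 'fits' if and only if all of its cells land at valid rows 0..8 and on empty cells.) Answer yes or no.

Answer: yes

Derivation:
Drop 1: Z rot1 at col 0 lands with bottom-row=0; cleared 0 line(s) (total 0); column heights now [2 3 0 0 0], max=3
Drop 2: Z rot0 at col 0 lands with bottom-row=3; cleared 0 line(s) (total 0); column heights now [5 5 4 0 0], max=5
Drop 3: I rot0 at col 0 lands with bottom-row=5; cleared 0 line(s) (total 0); column heights now [6 6 6 6 0], max=6
Drop 4: L rot0 at col 0 lands with bottom-row=6; cleared 0 line(s) (total 0); column heights now [7 7 8 6 0], max=8
Test piece T rot1 at col 3 (width 2): heights before test = [7 7 8 6 0]; fits = True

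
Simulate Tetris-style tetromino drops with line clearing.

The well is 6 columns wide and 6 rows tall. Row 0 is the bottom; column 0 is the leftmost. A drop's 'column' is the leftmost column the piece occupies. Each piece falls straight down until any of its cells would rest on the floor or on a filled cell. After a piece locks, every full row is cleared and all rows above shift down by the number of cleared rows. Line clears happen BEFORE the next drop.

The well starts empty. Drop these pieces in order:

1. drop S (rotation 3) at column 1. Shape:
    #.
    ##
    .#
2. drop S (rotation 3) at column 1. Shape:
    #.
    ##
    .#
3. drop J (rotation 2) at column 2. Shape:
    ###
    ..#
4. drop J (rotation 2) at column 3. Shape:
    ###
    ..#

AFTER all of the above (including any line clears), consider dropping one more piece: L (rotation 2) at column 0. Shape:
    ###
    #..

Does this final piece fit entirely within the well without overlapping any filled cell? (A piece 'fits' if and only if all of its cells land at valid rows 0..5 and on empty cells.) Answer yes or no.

Answer: yes

Derivation:
Drop 1: S rot3 at col 1 lands with bottom-row=0; cleared 0 line(s) (total 0); column heights now [0 3 2 0 0 0], max=3
Drop 2: S rot3 at col 1 lands with bottom-row=2; cleared 0 line(s) (total 0); column heights now [0 5 4 0 0 0], max=5
Drop 3: J rot2 at col 2 lands with bottom-row=3; cleared 0 line(s) (total 0); column heights now [0 5 5 5 5 0], max=5
Drop 4: J rot2 at col 3 lands with bottom-row=4; cleared 0 line(s) (total 0); column heights now [0 5 5 6 6 6], max=6
Test piece L rot2 at col 0 (width 3): heights before test = [0 5 5 6 6 6]; fits = True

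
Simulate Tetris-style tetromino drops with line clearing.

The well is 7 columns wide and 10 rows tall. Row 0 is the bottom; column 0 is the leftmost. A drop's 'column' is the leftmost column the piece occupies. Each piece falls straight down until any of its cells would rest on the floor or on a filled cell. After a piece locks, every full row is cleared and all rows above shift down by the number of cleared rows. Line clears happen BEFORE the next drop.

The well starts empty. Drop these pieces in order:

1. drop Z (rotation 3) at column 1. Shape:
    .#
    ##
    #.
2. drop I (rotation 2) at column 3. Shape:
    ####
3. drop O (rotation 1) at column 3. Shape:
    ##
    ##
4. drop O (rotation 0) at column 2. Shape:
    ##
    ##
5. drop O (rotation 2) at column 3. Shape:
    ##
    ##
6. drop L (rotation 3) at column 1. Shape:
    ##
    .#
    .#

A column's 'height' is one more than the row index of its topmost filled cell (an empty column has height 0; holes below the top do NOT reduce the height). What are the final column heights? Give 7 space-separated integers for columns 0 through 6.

Answer: 0 8 8 7 7 1 1

Derivation:
Drop 1: Z rot3 at col 1 lands with bottom-row=0; cleared 0 line(s) (total 0); column heights now [0 2 3 0 0 0 0], max=3
Drop 2: I rot2 at col 3 lands with bottom-row=0; cleared 0 line(s) (total 0); column heights now [0 2 3 1 1 1 1], max=3
Drop 3: O rot1 at col 3 lands with bottom-row=1; cleared 0 line(s) (total 0); column heights now [0 2 3 3 3 1 1], max=3
Drop 4: O rot0 at col 2 lands with bottom-row=3; cleared 0 line(s) (total 0); column heights now [0 2 5 5 3 1 1], max=5
Drop 5: O rot2 at col 3 lands with bottom-row=5; cleared 0 line(s) (total 0); column heights now [0 2 5 7 7 1 1], max=7
Drop 6: L rot3 at col 1 lands with bottom-row=5; cleared 0 line(s) (total 0); column heights now [0 8 8 7 7 1 1], max=8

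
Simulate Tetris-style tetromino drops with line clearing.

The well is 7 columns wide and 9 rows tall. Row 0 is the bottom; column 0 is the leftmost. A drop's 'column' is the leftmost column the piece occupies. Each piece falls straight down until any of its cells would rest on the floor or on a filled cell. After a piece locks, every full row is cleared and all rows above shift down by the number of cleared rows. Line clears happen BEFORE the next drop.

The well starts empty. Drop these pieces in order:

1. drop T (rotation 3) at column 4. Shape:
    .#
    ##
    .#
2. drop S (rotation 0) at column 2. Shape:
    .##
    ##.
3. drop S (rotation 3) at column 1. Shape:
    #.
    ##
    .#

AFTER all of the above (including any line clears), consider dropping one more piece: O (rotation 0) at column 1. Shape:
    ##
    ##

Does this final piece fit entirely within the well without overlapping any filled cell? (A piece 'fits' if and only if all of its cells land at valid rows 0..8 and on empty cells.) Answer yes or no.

Drop 1: T rot3 at col 4 lands with bottom-row=0; cleared 0 line(s) (total 0); column heights now [0 0 0 0 2 3 0], max=3
Drop 2: S rot0 at col 2 lands with bottom-row=1; cleared 0 line(s) (total 0); column heights now [0 0 2 3 3 3 0], max=3
Drop 3: S rot3 at col 1 lands with bottom-row=2; cleared 0 line(s) (total 0); column heights now [0 5 4 3 3 3 0], max=5
Test piece O rot0 at col 1 (width 2): heights before test = [0 5 4 3 3 3 0]; fits = True

Answer: yes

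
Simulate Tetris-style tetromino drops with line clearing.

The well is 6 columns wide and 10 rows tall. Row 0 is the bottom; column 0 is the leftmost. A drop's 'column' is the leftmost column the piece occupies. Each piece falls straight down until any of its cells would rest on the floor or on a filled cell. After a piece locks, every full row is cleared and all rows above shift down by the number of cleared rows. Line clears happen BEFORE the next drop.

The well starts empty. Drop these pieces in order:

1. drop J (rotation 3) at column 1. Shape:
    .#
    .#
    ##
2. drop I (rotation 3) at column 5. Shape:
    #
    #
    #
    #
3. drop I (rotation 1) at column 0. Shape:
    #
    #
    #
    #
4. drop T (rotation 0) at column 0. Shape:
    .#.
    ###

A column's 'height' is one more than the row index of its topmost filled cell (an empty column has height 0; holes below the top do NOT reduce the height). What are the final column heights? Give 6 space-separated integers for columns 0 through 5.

Answer: 5 6 5 0 0 4

Derivation:
Drop 1: J rot3 at col 1 lands with bottom-row=0; cleared 0 line(s) (total 0); column heights now [0 1 3 0 0 0], max=3
Drop 2: I rot3 at col 5 lands with bottom-row=0; cleared 0 line(s) (total 0); column heights now [0 1 3 0 0 4], max=4
Drop 3: I rot1 at col 0 lands with bottom-row=0; cleared 0 line(s) (total 0); column heights now [4 1 3 0 0 4], max=4
Drop 4: T rot0 at col 0 lands with bottom-row=4; cleared 0 line(s) (total 0); column heights now [5 6 5 0 0 4], max=6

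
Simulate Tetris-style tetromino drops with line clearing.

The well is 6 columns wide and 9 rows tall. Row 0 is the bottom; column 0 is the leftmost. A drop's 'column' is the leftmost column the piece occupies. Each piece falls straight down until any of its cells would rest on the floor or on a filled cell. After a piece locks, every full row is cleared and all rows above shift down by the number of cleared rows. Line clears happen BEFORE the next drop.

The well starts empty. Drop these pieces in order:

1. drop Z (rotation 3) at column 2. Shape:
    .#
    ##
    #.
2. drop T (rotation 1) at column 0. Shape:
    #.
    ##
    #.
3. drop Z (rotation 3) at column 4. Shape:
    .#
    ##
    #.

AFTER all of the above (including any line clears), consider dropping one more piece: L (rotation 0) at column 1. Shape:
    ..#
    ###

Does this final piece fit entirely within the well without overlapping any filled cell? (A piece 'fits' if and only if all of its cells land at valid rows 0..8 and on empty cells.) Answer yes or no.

Drop 1: Z rot3 at col 2 lands with bottom-row=0; cleared 0 line(s) (total 0); column heights now [0 0 2 3 0 0], max=3
Drop 2: T rot1 at col 0 lands with bottom-row=0; cleared 0 line(s) (total 0); column heights now [3 2 2 3 0 0], max=3
Drop 3: Z rot3 at col 4 lands with bottom-row=0; cleared 1 line(s) (total 1); column heights now [2 0 1 2 1 2], max=2
Test piece L rot0 at col 1 (width 3): heights before test = [2 0 1 2 1 2]; fits = True

Answer: yes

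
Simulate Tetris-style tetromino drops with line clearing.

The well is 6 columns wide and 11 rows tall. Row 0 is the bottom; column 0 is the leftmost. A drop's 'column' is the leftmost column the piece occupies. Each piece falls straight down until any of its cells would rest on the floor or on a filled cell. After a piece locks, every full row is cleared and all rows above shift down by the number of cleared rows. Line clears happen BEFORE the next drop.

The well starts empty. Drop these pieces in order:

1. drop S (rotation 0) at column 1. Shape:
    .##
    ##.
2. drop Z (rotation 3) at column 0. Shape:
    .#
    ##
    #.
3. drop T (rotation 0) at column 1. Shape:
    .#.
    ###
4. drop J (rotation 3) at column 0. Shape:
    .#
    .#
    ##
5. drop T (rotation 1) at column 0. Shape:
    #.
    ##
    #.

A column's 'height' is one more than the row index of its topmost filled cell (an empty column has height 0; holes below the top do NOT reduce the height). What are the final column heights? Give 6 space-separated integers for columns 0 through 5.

Answer: 9 8 5 4 0 0

Derivation:
Drop 1: S rot0 at col 1 lands with bottom-row=0; cleared 0 line(s) (total 0); column heights now [0 1 2 2 0 0], max=2
Drop 2: Z rot3 at col 0 lands with bottom-row=0; cleared 0 line(s) (total 0); column heights now [2 3 2 2 0 0], max=3
Drop 3: T rot0 at col 1 lands with bottom-row=3; cleared 0 line(s) (total 0); column heights now [2 4 5 4 0 0], max=5
Drop 4: J rot3 at col 0 lands with bottom-row=4; cleared 0 line(s) (total 0); column heights now [5 7 5 4 0 0], max=7
Drop 5: T rot1 at col 0 lands with bottom-row=6; cleared 0 line(s) (total 0); column heights now [9 8 5 4 0 0], max=9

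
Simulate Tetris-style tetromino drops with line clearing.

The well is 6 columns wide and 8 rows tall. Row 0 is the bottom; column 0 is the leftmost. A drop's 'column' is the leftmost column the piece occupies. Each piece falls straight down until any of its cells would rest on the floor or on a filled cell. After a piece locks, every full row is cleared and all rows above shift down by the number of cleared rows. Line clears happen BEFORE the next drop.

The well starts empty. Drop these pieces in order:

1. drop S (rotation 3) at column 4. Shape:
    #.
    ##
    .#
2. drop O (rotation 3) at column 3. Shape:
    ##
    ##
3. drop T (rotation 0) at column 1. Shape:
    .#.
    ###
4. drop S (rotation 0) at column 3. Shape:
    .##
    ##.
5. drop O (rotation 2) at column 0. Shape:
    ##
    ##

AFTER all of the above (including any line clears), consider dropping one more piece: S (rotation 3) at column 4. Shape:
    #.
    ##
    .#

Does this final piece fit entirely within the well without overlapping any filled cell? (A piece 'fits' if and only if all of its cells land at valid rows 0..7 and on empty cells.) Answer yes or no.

Drop 1: S rot3 at col 4 lands with bottom-row=0; cleared 0 line(s) (total 0); column heights now [0 0 0 0 3 2], max=3
Drop 2: O rot3 at col 3 lands with bottom-row=3; cleared 0 line(s) (total 0); column heights now [0 0 0 5 5 2], max=5
Drop 3: T rot0 at col 1 lands with bottom-row=5; cleared 0 line(s) (total 0); column heights now [0 6 7 6 5 2], max=7
Drop 4: S rot0 at col 3 lands with bottom-row=6; cleared 0 line(s) (total 0); column heights now [0 6 7 7 8 8], max=8
Drop 5: O rot2 at col 0 lands with bottom-row=6; cleared 0 line(s) (total 0); column heights now [8 8 7 7 8 8], max=8
Test piece S rot3 at col 4 (width 2): heights before test = [8 8 7 7 8 8]; fits = False

Answer: no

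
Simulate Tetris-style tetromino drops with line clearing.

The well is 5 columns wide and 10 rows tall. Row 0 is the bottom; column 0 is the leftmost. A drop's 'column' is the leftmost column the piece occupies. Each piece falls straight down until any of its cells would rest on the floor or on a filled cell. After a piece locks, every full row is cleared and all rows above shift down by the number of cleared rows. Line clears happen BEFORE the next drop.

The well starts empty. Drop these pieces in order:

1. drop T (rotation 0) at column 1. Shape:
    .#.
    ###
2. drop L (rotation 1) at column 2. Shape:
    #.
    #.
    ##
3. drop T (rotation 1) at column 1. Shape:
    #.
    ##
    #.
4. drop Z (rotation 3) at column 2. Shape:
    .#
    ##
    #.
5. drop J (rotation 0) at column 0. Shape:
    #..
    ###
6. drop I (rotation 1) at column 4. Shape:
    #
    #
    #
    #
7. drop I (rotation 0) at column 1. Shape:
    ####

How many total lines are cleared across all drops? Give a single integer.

Answer: 1

Derivation:
Drop 1: T rot0 at col 1 lands with bottom-row=0; cleared 0 line(s) (total 0); column heights now [0 1 2 1 0], max=2
Drop 2: L rot1 at col 2 lands with bottom-row=2; cleared 0 line(s) (total 0); column heights now [0 1 5 3 0], max=5
Drop 3: T rot1 at col 1 lands with bottom-row=4; cleared 0 line(s) (total 0); column heights now [0 7 6 3 0], max=7
Drop 4: Z rot3 at col 2 lands with bottom-row=6; cleared 0 line(s) (total 0); column heights now [0 7 8 9 0], max=9
Drop 5: J rot0 at col 0 lands with bottom-row=8; cleared 0 line(s) (total 0); column heights now [10 9 9 9 0], max=10
Drop 6: I rot1 at col 4 lands with bottom-row=0; cleared 0 line(s) (total 0); column heights now [10 9 9 9 4], max=10
Drop 7: I rot0 at col 1 lands with bottom-row=9; cleared 1 line(s) (total 1); column heights now [9 9 9 9 4], max=9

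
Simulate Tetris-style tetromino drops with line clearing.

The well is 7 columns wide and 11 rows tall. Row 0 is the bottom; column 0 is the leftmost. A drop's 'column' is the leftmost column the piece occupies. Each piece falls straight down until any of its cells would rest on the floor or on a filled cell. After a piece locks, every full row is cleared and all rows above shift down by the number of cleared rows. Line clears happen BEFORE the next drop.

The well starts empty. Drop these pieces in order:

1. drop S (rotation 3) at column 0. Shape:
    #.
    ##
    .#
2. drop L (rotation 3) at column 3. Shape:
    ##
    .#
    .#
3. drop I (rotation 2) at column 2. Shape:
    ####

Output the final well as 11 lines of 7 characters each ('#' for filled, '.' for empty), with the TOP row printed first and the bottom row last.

Drop 1: S rot3 at col 0 lands with bottom-row=0; cleared 0 line(s) (total 0); column heights now [3 2 0 0 0 0 0], max=3
Drop 2: L rot3 at col 3 lands with bottom-row=0; cleared 0 line(s) (total 0); column heights now [3 2 0 3 3 0 0], max=3
Drop 3: I rot2 at col 2 lands with bottom-row=3; cleared 0 line(s) (total 0); column heights now [3 2 4 4 4 4 0], max=4

Answer: .......
.......
.......
.......
.......
.......
.......
..####.
#..##..
##..#..
.#..#..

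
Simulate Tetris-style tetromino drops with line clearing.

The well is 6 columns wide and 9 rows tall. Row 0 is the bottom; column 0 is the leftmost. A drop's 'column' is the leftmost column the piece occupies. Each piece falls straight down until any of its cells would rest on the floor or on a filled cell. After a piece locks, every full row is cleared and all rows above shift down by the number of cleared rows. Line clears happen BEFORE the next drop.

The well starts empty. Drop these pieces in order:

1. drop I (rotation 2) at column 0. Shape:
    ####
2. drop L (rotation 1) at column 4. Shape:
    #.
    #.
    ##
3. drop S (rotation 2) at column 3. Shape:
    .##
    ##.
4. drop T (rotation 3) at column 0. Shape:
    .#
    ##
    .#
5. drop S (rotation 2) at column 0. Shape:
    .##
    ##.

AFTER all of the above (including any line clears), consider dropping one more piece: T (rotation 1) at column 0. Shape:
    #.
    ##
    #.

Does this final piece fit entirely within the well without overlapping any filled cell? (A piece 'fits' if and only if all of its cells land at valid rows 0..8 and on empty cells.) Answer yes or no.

Drop 1: I rot2 at col 0 lands with bottom-row=0; cleared 0 line(s) (total 0); column heights now [1 1 1 1 0 0], max=1
Drop 2: L rot1 at col 4 lands with bottom-row=0; cleared 1 line(s) (total 1); column heights now [0 0 0 0 2 0], max=2
Drop 3: S rot2 at col 3 lands with bottom-row=2; cleared 0 line(s) (total 1); column heights now [0 0 0 3 4 4], max=4
Drop 4: T rot3 at col 0 lands with bottom-row=0; cleared 0 line(s) (total 1); column heights now [2 3 0 3 4 4], max=4
Drop 5: S rot2 at col 0 lands with bottom-row=3; cleared 0 line(s) (total 1); column heights now [4 5 5 3 4 4], max=5
Test piece T rot1 at col 0 (width 2): heights before test = [4 5 5 3 4 4]; fits = True

Answer: yes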